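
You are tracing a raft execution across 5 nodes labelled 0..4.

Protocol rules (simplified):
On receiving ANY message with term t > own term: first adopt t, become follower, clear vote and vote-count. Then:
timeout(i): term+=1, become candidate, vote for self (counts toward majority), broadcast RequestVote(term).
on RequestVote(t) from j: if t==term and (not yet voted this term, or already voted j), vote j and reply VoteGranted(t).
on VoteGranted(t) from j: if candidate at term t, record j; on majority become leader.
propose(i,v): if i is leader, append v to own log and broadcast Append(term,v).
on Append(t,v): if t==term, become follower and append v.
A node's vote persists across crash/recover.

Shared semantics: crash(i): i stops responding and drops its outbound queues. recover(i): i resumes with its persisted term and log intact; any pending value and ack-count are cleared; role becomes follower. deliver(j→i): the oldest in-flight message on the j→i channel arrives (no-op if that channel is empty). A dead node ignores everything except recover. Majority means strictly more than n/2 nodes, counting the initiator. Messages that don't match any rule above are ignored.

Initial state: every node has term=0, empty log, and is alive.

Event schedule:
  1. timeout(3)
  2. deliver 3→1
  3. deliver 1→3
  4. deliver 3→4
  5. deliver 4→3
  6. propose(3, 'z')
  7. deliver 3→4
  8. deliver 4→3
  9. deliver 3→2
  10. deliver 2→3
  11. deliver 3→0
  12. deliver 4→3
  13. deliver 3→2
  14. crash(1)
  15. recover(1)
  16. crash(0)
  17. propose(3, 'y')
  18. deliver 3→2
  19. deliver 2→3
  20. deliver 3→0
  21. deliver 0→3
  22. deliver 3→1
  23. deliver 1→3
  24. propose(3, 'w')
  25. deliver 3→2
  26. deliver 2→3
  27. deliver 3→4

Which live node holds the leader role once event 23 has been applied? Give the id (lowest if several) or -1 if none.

after 1 — timeout(3): n3:cand/t1/[-]
after 2 — deliver 3→1: n1:foll/t1/[-]
after 3 — deliver 1→3: ·
after 4 — deliver 3→4: n4:foll/t1/[-]
after 5 — deliver 4→3: n3:lead/t1/[-]
after 6 — propose(3,'z'): n3:lead/t1/[z]
after 7 — deliver 3→4: n4:foll/t1/[z]
after 8 — deliver 4→3: ·
after 9 — deliver 3→2: n2:foll/t1/[-]
after 10 — deliver 2→3: ·
after 11 — deliver 3→0: n0:foll/t1/[-]
after 12 — deliver 4→3: ·
after 13 — deliver 3→2: n2:foll/t1/[z]
after 14 — crash(1): n1:✗foll/t1/[-]
after 15 — recover(1): n1:foll/t1/[-]
after 16 — crash(0): n0:✗foll/t1/[-]
after 17 — propose(3,'y'): n3:lead/t1/[z,y]
after 18 — deliver 3→2: n2:foll/t1/[z,y]
after 19 — deliver 2→3: ·
after 20 — deliver 3→0: ·
after 21 — deliver 0→3: ·
after 22 — deliver 3→1: n1:foll/t1/[z]
after 23 — deliver 1→3: ·

3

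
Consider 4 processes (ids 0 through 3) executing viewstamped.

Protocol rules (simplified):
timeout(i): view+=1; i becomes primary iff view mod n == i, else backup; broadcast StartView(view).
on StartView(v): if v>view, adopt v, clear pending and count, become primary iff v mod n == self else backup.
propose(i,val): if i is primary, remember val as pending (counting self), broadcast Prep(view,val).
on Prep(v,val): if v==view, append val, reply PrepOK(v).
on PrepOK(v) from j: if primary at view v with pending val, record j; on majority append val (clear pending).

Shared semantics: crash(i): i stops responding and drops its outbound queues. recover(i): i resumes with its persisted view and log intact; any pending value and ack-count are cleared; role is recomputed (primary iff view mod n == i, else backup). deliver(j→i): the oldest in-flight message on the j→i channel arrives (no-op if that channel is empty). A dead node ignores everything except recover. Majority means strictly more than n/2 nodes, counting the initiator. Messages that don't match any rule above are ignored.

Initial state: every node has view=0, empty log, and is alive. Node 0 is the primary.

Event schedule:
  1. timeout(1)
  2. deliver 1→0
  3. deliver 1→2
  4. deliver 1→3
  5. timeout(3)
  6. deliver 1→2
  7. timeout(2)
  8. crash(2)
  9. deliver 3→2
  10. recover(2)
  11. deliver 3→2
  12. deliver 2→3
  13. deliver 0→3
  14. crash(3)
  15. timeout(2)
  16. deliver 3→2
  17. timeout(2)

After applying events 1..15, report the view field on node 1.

1

step 1 timeout(1): 1={prim,v=1,log=-}
step 2 deliver 1→0: 0={back,v=1,log=-}
step 3 deliver 1→2: 2={back,v=1,log=-}
step 4 deliver 1→3: 3={back,v=1,log=-}
step 5 timeout(3): 3={back,v=2,log=-}
step 6 deliver 1→2: —
step 7 timeout(2): 2={prim,v=2,log=-}
step 8 crash(2): 2={✗prim,v=2,log=-}
step 9 deliver 3→2: —
step 10 recover(2): 2={prim,v=2,log=-}
step 11 deliver 3→2: —
step 12 deliver 2→3: —
step 13 deliver 0→3: —
step 14 crash(3): 3={✗back,v=2,log=-}
step 15 timeout(2): 2={back,v=3,log=-}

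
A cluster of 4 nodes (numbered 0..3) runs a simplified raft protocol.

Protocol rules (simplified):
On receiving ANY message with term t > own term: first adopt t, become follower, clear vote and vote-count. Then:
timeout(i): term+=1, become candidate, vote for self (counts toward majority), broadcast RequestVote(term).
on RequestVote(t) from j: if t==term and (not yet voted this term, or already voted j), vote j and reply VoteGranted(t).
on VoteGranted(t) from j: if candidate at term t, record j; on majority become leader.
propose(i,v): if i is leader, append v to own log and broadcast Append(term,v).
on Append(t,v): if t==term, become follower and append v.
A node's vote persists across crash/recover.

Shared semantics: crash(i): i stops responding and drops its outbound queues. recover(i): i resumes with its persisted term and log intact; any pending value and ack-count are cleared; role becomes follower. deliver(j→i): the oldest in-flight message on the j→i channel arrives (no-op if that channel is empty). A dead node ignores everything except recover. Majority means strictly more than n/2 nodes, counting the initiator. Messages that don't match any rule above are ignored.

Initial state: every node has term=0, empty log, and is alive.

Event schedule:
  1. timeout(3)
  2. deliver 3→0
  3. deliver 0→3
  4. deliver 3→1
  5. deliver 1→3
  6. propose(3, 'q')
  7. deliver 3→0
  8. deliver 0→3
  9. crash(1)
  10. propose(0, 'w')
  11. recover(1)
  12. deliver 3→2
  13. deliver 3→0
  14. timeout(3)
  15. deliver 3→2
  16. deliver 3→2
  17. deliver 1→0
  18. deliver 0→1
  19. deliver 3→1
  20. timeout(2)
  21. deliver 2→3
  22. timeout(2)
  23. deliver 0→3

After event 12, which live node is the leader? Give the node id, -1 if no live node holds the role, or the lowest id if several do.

3

e1 timeout(3): 3[cand,t=1,-]
e2 deliver 3→0: 0[foll,t=1,-]
e3 deliver 0→3: ·
e4 deliver 3→1: 1[foll,t=1,-]
e5 deliver 1→3: 3[lead,t=1,-]
e6 propose(3,'q'): 3[lead,t=1,q]
e7 deliver 3→0: 0[foll,t=1,q]
e8 deliver 0→3: ·
e9 crash(1): 1[✗foll,t=1,-]
e10 propose(0,'w'): ·
e11 recover(1): 1[foll,t=1,-]
e12 deliver 3→2: 2[foll,t=1,-]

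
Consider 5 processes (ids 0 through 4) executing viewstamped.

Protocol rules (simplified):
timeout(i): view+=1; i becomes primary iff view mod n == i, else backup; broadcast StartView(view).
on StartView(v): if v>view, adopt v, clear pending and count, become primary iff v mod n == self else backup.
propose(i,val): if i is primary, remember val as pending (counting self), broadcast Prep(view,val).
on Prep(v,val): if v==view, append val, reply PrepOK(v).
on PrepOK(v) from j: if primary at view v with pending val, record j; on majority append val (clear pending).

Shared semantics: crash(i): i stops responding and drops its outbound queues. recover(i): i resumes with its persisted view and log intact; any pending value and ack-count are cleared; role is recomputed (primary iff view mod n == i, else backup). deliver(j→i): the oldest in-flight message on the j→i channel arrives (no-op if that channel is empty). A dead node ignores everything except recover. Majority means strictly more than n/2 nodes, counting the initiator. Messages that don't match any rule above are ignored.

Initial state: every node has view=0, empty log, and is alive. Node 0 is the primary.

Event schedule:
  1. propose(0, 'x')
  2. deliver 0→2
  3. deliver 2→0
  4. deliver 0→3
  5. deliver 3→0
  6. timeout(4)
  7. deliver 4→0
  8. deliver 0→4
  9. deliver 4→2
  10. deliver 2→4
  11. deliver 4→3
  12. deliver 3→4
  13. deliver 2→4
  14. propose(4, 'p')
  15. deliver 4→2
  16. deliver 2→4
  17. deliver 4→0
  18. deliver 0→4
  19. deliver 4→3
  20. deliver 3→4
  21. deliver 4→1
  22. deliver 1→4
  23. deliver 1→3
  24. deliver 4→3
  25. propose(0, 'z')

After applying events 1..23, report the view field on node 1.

1

[1] propose(0,'x') → ∅
[2] deliver 0→2 → N2(back v0 [x])
[3] deliver 2→0 → ∅
[4] deliver 0→3 → N3(back v0 [x])
[5] deliver 3→0 → N0(prim v0 [x])
[6] timeout(4) → N4(back v1 [-])
[7] deliver 4→0 → N0(back v1 [x])
[8] deliver 0→4 → ∅
[9] deliver 4→2 → N2(back v1 [x])
[10] deliver 2→4 → ∅
[11] deliver 4→3 → N3(back v1 [x])
[12] deliver 3→4 → ∅
[13] deliver 2→4 → ∅
[14] propose(4,'p') → ∅
[15] deliver 4→2 → ∅
[16] deliver 2→4 → ∅
[17] deliver 4→0 → ∅
[18] deliver 0→4 → ∅
[19] deliver 4→3 → ∅
[20] deliver 3→4 → ∅
[21] deliver 4→1 → N1(prim v1 [-])
[22] deliver 1→4 → ∅
[23] deliver 1→3 → ∅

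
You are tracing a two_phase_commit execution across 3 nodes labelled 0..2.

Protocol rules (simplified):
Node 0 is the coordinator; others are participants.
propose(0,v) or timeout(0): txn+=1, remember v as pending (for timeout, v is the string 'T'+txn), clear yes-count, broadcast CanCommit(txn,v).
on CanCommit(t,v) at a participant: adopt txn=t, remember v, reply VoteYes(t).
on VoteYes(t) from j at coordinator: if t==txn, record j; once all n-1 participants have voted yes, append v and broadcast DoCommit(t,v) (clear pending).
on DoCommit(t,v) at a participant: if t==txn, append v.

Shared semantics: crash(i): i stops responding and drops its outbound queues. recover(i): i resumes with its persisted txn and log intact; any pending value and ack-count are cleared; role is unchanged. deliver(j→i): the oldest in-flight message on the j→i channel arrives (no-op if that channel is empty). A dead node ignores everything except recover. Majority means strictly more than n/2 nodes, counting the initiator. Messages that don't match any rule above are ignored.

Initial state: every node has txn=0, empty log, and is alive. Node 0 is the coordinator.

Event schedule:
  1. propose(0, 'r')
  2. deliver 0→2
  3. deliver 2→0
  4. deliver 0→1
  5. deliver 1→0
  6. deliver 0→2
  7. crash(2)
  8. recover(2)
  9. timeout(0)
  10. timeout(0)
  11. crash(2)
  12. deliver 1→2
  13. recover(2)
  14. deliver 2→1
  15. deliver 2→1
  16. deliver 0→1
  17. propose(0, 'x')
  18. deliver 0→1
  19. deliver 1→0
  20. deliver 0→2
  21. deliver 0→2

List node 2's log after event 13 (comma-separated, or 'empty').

1. propose(0,'r'):  <0:coor t1 ->
2. deliver 0→2:  <2:part t1 ->
3. deliver 2→0:  nop
4. deliver 0→1:  <1:part t1 ->
5. deliver 1→0:  <0:coor t1 r>
6. deliver 0→2:  <2:part t1 r>
7. crash(2):  <2:✗part t1 r>
8. recover(2):  <2:part t1 r>
9. timeout(0):  <0:coor t2 r>
10. timeout(0):  <0:coor t3 r>
11. crash(2):  <2:✗part t1 r>
12. deliver 1→2:  nop
13. recover(2):  <2:part t1 r>

r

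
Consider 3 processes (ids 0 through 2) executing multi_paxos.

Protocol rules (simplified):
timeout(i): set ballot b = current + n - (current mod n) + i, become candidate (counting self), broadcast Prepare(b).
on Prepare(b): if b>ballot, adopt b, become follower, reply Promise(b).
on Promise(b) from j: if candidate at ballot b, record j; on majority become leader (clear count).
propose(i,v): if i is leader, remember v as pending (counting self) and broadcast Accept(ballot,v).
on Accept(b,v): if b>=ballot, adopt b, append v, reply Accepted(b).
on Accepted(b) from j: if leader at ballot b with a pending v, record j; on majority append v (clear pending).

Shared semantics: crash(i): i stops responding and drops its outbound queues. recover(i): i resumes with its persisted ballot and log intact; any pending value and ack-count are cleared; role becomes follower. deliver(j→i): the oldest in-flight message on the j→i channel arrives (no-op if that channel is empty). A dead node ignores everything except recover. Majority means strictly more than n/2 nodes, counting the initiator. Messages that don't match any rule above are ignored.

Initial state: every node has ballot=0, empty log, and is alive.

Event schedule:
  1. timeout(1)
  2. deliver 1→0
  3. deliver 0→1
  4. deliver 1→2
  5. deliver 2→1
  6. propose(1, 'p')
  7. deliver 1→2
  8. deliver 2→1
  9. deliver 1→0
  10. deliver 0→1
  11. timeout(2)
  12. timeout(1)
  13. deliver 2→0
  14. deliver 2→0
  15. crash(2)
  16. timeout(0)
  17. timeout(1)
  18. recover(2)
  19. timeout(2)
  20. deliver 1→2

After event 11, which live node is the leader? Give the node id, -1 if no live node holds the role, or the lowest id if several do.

1. timeout(1):  <1:cand b4 ->
2. deliver 1→0:  <0:foll b4 ->
3. deliver 0→1:  <1:lead b4 ->
4. deliver 1→2:  <2:foll b4 ->
5. deliver 2→1:  nop
6. propose(1,'p'):  nop
7. deliver 1→2:  <2:foll b4 p>
8. deliver 2→1:  <1:lead b4 p>
9. deliver 1→0:  <0:foll b4 p>
10. deliver 0→1:  nop
11. timeout(2):  <2:cand b8 p>

1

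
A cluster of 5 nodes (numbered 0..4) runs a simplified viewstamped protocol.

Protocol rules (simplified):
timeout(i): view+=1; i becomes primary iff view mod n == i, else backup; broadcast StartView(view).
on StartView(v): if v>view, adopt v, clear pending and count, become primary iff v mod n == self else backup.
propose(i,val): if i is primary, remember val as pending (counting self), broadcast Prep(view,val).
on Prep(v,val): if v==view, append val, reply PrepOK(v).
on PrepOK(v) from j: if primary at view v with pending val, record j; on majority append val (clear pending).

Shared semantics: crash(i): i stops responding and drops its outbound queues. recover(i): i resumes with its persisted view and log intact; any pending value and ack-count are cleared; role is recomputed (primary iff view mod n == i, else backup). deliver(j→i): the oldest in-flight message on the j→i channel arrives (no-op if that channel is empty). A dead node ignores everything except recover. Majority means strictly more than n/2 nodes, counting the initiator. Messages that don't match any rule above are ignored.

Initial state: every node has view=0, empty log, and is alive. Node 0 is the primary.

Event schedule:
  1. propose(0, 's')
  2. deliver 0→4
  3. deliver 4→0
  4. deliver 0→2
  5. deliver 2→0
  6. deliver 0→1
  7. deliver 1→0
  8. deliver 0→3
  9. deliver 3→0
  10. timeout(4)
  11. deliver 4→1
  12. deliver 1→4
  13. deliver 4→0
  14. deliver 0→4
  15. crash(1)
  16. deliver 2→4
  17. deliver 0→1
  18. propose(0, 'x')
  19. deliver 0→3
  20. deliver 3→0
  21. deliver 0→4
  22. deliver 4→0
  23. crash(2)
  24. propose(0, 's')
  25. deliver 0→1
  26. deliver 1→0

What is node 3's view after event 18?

step 1 propose(0,'s'): —
step 2 deliver 0→4: 4={back,v=0,log=s}
step 3 deliver 4→0: —
step 4 deliver 0→2: 2={back,v=0,log=s}
step 5 deliver 2→0: 0={prim,v=0,log=s}
step 6 deliver 0→1: 1={back,v=0,log=s}
step 7 deliver 1→0: —
step 8 deliver 0→3: 3={back,v=0,log=s}
step 9 deliver 3→0: —
step 10 timeout(4): 4={back,v=1,log=s}
step 11 deliver 4→1: 1={prim,v=1,log=s}
step 12 deliver 1→4: —
step 13 deliver 4→0: 0={back,v=1,log=s}
step 14 deliver 0→4: —
step 15 crash(1): 1={✗prim,v=1,log=s}
step 16 deliver 2→4: —
step 17 deliver 0→1: —
step 18 propose(0,'x'): —

0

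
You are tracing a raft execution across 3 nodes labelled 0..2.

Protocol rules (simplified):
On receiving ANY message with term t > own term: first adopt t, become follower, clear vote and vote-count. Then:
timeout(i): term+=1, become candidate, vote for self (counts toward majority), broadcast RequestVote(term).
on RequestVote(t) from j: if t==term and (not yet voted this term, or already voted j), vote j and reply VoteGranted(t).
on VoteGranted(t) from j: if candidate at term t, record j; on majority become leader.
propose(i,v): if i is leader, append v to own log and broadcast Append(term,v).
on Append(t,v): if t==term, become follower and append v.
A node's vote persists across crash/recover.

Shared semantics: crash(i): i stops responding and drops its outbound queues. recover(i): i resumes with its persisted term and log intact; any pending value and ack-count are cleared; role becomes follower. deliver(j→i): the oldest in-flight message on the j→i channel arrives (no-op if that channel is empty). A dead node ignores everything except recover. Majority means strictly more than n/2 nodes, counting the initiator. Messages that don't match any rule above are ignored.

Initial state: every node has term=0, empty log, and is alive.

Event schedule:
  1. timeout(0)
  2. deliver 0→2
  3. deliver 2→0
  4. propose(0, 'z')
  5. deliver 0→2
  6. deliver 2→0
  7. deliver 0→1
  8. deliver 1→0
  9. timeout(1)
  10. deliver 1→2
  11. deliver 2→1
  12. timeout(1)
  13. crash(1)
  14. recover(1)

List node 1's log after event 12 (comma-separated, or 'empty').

empty

e1 timeout(0): 0[cand,t=1,-]
e2 deliver 0→2: 2[foll,t=1,-]
e3 deliver 2→0: 0[lead,t=1,-]
e4 propose(0,'z'): 0[lead,t=1,z]
e5 deliver 0→2: 2[foll,t=1,z]
e6 deliver 2→0: ·
e7 deliver 0→1: 1[foll,t=1,-]
e8 deliver 1→0: ·
e9 timeout(1): 1[cand,t=2,-]
e10 deliver 1→2: 2[foll,t=2,z]
e11 deliver 2→1: 1[lead,t=2,-]
e12 timeout(1): 1[cand,t=3,-]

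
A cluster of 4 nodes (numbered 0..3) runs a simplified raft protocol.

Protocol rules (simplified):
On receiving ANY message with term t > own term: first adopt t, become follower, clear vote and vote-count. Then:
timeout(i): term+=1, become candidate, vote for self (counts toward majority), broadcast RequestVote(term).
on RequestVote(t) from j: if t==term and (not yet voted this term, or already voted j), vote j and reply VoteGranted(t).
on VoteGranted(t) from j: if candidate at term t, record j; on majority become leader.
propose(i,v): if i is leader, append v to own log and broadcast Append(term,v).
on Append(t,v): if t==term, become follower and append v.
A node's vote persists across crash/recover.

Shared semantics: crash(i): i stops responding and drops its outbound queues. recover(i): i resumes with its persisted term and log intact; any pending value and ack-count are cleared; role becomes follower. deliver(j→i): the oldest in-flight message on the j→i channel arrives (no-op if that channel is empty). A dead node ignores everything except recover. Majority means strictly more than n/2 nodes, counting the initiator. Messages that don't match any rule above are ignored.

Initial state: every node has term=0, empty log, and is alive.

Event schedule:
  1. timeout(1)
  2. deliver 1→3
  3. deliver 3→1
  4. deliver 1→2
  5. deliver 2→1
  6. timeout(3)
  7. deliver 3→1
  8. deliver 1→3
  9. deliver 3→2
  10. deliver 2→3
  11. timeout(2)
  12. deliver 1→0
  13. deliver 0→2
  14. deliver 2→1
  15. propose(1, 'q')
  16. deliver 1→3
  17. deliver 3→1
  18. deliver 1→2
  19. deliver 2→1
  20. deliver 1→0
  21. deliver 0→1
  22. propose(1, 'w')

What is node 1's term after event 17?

[1] timeout(1) → N1(cand t1 [-])
[2] deliver 1→3 → N3(foll t1 [-])
[3] deliver 3→1 → ∅
[4] deliver 1→2 → N2(foll t1 [-])
[5] deliver 2→1 → N1(lead t1 [-])
[6] timeout(3) → N3(cand t2 [-])
[7] deliver 3→1 → N1(foll t2 [-])
[8] deliver 1→3 → ∅
[9] deliver 3→2 → N2(foll t2 [-])
[10] deliver 2→3 → N3(lead t2 [-])
[11] timeout(2) → N2(cand t3 [-])
[12] deliver 1→0 → N0(foll t1 [-])
[13] deliver 0→2 → ∅
[14] deliver 2→1 → N1(foll t3 [-])
[15] propose(1,'q') → ∅
[16] deliver 1→3 → ∅
[17] deliver 3→1 → ∅

3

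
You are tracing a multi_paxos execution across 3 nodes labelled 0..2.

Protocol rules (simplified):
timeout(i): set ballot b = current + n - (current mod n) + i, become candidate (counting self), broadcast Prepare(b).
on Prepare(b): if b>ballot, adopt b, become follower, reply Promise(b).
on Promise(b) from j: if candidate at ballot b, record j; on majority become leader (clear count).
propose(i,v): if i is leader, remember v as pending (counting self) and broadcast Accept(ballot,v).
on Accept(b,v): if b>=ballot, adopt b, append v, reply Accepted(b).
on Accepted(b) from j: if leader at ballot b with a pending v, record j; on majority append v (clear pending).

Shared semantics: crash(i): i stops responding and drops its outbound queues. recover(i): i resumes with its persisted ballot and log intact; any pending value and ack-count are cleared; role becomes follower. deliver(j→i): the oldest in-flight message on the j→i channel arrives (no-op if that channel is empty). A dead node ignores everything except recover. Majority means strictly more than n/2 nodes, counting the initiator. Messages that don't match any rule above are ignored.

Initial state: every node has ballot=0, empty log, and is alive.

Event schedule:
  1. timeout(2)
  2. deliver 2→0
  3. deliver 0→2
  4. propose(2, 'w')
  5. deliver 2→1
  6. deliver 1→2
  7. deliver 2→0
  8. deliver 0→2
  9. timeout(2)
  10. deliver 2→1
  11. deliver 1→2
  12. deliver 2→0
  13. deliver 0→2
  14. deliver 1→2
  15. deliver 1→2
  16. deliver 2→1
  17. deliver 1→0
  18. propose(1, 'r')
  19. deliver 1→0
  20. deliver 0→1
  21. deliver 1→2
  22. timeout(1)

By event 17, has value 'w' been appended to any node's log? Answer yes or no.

e1 timeout(2): 2[cand,b=5,-]
e2 deliver 2→0: 0[foll,b=5,-]
e3 deliver 0→2: 2[lead,b=5,-]
e4 propose(2,'w'): ·
e5 deliver 2→1: 1[foll,b=5,-]
e6 deliver 1→2: ·
e7 deliver 2→0: 0[foll,b=5,w]
e8 deliver 0→2: 2[lead,b=5,w]
e9 timeout(2): 2[cand,b=8,w]
e10 deliver 2→1: 1[foll,b=5,w]
e11 deliver 1→2: ·
e12 deliver 2→0: 0[foll,b=8,w]
e13 deliver 0→2: 2[lead,b=8,w]
e14 deliver 1→2: ·
e15 deliver 1→2: ·
e16 deliver 2→1: 1[foll,b=8,w]
e17 deliver 1→0: ·

yes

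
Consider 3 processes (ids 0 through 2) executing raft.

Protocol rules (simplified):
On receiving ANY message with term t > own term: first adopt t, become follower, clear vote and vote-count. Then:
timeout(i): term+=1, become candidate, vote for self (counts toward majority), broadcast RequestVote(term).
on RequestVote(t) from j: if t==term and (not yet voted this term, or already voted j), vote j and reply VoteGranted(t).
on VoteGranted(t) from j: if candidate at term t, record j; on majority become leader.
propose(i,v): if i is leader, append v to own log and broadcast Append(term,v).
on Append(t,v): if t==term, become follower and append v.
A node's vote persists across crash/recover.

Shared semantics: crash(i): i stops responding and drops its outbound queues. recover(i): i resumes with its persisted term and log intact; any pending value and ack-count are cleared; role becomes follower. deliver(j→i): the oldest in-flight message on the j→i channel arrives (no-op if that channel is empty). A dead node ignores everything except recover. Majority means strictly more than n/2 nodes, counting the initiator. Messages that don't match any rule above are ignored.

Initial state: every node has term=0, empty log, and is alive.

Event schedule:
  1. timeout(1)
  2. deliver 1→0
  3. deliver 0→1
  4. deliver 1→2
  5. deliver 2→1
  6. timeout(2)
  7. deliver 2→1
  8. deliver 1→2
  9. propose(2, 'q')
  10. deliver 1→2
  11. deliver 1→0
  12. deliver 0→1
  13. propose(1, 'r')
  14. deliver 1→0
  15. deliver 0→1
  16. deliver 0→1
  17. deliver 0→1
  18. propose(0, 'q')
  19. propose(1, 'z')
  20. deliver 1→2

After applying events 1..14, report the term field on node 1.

1. timeout(1):  <1:cand t1 ->
2. deliver 1→0:  <0:foll t1 ->
3. deliver 0→1:  <1:lead t1 ->
4. deliver 1→2:  <2:foll t1 ->
5. deliver 2→1:  nop
6. timeout(2):  <2:cand t2 ->
7. deliver 2→1:  <1:foll t2 ->
8. deliver 1→2:  <2:lead t2 ->
9. propose(2,'q'):  <2:lead t2 q>
10. deliver 1→2:  nop
11. deliver 1→0:  nop
12. deliver 0→1:  nop
13. propose(1,'r'):  nop
14. deliver 1→0:  nop

2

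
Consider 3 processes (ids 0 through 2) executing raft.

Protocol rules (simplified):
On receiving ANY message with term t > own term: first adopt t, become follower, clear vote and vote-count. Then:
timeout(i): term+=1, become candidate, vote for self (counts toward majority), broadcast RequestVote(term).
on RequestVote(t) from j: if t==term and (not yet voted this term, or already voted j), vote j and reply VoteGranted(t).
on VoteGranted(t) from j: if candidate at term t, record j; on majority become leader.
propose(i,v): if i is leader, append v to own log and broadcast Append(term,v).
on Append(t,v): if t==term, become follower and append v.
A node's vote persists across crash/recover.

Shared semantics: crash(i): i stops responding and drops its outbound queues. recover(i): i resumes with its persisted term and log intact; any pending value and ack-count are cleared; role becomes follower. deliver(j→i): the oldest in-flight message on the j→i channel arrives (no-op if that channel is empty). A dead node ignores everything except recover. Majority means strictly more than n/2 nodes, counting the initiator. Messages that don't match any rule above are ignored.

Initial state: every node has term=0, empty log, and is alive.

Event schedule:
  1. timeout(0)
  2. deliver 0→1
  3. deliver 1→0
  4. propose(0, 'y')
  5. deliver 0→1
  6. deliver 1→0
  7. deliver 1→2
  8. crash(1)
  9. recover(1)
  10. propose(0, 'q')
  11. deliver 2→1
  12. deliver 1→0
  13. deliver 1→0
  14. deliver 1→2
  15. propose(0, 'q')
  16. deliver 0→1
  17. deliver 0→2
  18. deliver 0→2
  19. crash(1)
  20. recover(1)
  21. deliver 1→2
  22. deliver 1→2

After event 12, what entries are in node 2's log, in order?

empty

step 1 timeout(0): 0={cand,t=1,log=-}
step 2 deliver 0→1: 1={foll,t=1,log=-}
step 3 deliver 1→0: 0={lead,t=1,log=-}
step 4 propose(0,'y'): 0={lead,t=1,log=y}
step 5 deliver 0→1: 1={foll,t=1,log=y}
step 6 deliver 1→0: —
step 7 deliver 1→2: —
step 8 crash(1): 1={✗foll,t=1,log=y}
step 9 recover(1): 1={foll,t=1,log=y}
step 10 propose(0,'q'): 0={lead,t=1,log=y,q}
step 11 deliver 2→1: —
step 12 deliver 1→0: —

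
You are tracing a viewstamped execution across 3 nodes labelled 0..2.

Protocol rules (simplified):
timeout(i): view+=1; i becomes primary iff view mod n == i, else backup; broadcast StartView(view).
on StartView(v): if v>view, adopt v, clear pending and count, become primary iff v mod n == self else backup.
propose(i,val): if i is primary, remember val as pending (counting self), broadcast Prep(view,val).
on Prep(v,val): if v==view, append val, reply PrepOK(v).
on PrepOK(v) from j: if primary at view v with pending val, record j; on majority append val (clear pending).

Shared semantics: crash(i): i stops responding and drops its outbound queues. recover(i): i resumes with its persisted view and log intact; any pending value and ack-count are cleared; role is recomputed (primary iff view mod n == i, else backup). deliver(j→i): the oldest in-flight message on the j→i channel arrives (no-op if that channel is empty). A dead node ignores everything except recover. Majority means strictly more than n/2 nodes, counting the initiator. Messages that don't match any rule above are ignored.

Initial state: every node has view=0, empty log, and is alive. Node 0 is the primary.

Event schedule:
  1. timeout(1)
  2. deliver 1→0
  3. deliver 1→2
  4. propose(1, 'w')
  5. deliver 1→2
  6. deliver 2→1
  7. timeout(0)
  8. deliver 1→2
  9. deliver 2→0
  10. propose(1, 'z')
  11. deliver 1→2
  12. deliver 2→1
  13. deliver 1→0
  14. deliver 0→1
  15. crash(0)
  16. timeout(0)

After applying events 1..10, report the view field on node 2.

1. timeout(1):  <1:prim v1 ->
2. deliver 1→0:  <0:back v1 ->
3. deliver 1→2:  <2:back v1 ->
4. propose(1,'w'):  nop
5. deliver 1→2:  <2:back v1 w>
6. deliver 2→1:  <1:prim v1 w>
7. timeout(0):  <0:back v2 ->
8. deliver 1→2:  nop
9. deliver 2→0:  nop
10. propose(1,'z'):  nop

1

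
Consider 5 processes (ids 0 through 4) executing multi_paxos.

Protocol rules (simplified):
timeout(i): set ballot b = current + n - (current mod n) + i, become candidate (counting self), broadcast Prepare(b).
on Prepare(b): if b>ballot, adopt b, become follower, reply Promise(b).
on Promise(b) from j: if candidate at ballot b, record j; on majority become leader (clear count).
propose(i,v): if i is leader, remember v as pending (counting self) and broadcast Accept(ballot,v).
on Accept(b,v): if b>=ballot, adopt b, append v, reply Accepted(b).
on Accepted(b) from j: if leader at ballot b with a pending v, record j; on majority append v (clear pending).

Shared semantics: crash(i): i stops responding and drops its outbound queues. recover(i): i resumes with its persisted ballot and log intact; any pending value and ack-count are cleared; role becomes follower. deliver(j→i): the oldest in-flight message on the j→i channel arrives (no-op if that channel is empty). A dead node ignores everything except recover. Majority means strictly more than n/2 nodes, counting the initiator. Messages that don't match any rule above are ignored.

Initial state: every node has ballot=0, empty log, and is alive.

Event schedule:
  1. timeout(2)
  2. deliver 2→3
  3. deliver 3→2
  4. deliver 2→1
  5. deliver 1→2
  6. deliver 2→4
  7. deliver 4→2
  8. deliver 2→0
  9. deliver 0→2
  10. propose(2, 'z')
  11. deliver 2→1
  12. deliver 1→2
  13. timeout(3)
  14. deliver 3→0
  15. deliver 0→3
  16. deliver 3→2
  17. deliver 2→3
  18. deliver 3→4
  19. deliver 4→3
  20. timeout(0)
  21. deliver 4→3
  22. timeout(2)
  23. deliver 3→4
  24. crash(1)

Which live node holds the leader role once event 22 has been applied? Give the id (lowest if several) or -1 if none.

3

after 1 — timeout(2): n2:cand/b7/[-]
after 2 — deliver 2→3: n3:foll/b7/[-]
after 3 — deliver 3→2: ·
after 4 — deliver 2→1: n1:foll/b7/[-]
after 5 — deliver 1→2: n2:lead/b7/[-]
after 6 — deliver 2→4: n4:foll/b7/[-]
after 7 — deliver 4→2: ·
after 8 — deliver 2→0: n0:foll/b7/[-]
after 9 — deliver 0→2: ·
after 10 — propose(2,'z'): ·
after 11 — deliver 2→1: n1:foll/b7/[z]
after 12 — deliver 1→2: ·
after 13 — timeout(3): n3:cand/b13/[-]
after 14 — deliver 3→0: n0:foll/b13/[-]
after 15 — deliver 0→3: ·
after 16 — deliver 3→2: n2:foll/b13/[-]
after 17 — deliver 2→3: ·
after 18 — deliver 3→4: n4:foll/b13/[-]
after 19 — deliver 4→3: n3:lead/b13/[-]
after 20 — timeout(0): n0:cand/b15/[-]
after 21 — deliver 4→3: ·
after 22 — timeout(2): n2:cand/b17/[-]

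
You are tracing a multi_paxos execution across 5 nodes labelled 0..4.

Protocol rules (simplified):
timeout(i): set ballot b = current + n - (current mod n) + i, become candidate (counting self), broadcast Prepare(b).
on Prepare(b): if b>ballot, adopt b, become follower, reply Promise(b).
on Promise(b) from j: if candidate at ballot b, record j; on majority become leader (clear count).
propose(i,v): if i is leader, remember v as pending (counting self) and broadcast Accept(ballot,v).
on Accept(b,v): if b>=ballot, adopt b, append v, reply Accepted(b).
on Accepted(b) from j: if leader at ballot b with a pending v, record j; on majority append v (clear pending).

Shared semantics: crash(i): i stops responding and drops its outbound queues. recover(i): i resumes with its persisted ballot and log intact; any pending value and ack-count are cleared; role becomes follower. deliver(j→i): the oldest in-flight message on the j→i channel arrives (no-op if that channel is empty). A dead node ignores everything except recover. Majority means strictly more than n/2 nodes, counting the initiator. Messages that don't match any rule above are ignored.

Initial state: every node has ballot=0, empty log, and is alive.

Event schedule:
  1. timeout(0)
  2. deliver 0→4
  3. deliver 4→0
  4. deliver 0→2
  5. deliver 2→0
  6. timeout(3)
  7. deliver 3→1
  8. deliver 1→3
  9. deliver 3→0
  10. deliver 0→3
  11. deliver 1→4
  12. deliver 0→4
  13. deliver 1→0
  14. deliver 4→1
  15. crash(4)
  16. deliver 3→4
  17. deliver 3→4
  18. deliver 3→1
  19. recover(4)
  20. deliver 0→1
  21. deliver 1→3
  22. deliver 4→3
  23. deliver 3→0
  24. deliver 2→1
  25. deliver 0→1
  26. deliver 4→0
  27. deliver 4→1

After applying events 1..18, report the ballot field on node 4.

5

after 1 — timeout(0): n0:cand/b5/[-]
after 2 — deliver 0→4: n4:foll/b5/[-]
after 3 — deliver 4→0: ·
after 4 — deliver 0→2: n2:foll/b5/[-]
after 5 — deliver 2→0: n0:lead/b5/[-]
after 6 — timeout(3): n3:cand/b8/[-]
after 7 — deliver 3→1: n1:foll/b8/[-]
after 8 — deliver 1→3: ·
after 9 — deliver 3→0: n0:foll/b8/[-]
after 10 — deliver 0→3: ·
after 11 — deliver 1→4: ·
after 12 — deliver 0→4: ·
after 13 — deliver 1→0: ·
after 14 — deliver 4→1: ·
after 15 — crash(4): n4:✗foll/b5/[-]
after 16 — deliver 3→4: ·
after 17 — deliver 3→4: ·
after 18 — deliver 3→1: ·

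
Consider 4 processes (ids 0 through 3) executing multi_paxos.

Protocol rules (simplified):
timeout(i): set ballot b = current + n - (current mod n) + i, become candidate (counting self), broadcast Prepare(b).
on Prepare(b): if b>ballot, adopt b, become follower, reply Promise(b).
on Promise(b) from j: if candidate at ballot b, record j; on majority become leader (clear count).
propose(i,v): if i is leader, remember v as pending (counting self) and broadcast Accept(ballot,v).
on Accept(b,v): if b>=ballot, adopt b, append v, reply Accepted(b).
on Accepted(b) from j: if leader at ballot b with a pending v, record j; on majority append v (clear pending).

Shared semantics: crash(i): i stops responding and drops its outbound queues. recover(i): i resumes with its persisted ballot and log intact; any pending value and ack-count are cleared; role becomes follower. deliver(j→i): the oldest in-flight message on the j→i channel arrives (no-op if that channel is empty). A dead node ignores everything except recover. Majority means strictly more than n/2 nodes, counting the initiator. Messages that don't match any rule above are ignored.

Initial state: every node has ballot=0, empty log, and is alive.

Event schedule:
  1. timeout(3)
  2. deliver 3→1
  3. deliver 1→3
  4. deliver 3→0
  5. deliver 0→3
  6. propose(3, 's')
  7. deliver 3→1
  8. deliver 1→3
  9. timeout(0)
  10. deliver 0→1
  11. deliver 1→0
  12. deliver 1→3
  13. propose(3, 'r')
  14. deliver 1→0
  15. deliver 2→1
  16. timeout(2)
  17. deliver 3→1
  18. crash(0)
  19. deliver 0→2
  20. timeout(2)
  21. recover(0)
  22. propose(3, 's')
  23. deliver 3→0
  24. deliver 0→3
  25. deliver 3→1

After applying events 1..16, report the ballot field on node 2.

after 1 — timeout(3): n3:cand/b7/[-]
after 2 — deliver 3→1: n1:foll/b7/[-]
after 3 — deliver 1→3: ·
after 4 — deliver 3→0: n0:foll/b7/[-]
after 5 — deliver 0→3: n3:lead/b7/[-]
after 6 — propose(3,'s'): ·
after 7 — deliver 3→1: n1:foll/b7/[s]
after 8 — deliver 1→3: ·
after 9 — timeout(0): n0:cand/b8/[-]
after 10 — deliver 0→1: n1:foll/b8/[s]
after 11 — deliver 1→0: ·
after 12 — deliver 1→3: ·
after 13 — propose(3,'r'): ·
after 14 — deliver 1→0: ·
after 15 — deliver 2→1: ·
after 16 — timeout(2): n2:cand/b6/[-]

6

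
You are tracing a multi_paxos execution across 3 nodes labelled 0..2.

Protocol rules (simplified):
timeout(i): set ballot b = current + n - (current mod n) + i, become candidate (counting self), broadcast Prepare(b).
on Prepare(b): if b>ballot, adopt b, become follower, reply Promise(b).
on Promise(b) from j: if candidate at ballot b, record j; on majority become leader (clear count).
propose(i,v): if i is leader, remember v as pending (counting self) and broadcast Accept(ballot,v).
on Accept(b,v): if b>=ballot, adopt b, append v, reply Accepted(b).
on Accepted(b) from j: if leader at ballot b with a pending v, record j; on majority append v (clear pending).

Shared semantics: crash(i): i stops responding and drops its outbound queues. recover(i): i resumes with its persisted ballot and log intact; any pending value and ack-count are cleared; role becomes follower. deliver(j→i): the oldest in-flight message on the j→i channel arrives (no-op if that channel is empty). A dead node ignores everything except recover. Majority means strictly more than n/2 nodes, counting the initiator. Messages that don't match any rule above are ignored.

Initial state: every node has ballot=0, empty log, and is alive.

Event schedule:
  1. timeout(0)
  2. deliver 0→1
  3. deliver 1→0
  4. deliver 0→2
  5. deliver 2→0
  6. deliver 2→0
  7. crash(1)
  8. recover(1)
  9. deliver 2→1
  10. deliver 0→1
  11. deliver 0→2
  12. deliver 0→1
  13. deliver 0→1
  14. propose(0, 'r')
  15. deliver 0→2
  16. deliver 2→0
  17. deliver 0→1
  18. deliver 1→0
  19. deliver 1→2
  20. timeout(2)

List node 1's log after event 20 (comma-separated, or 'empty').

1. timeout(0):  <0:cand b3 ->
2. deliver 0→1:  <1:foll b3 ->
3. deliver 1→0:  <0:lead b3 ->
4. deliver 0→2:  <2:foll b3 ->
5. deliver 2→0:  nop
6. deliver 2→0:  nop
7. crash(1):  <1:✗foll b3 ->
8. recover(1):  <1:foll b3 ->
9. deliver 2→1:  nop
10. deliver 0→1:  nop
11. deliver 0→2:  nop
12. deliver 0→1:  nop
13. deliver 0→1:  nop
14. propose(0,'r'):  nop
15. deliver 0→2:  <2:foll b3 r>
16. deliver 2→0:  <0:lead b3 r>
17. deliver 0→1:  <1:foll b3 r>
18. deliver 1→0:  nop
19. deliver 1→2:  nop
20. timeout(2):  <2:cand b8 r>

r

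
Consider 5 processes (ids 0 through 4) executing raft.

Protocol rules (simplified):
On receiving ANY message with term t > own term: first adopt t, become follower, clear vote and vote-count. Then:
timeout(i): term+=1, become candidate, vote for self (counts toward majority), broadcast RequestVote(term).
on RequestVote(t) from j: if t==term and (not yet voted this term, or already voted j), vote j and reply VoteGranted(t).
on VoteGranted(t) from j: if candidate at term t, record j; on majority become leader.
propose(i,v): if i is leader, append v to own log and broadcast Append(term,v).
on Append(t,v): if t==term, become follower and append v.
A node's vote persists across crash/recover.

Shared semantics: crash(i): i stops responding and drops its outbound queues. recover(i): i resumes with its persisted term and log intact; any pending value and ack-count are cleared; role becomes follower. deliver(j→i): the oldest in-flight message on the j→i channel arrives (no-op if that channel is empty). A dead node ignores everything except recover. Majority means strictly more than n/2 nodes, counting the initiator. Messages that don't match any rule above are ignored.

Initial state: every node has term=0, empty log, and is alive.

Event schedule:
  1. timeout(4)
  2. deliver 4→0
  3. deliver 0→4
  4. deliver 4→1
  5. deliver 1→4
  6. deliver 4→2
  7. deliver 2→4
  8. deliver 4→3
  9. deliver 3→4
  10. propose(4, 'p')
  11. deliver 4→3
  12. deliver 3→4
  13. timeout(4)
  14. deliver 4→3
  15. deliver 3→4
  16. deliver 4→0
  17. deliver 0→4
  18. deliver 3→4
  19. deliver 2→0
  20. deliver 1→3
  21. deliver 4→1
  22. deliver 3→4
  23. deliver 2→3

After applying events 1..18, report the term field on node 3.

2

after 1 — timeout(4): n4:cand/t1/[-]
after 2 — deliver 4→0: n0:foll/t1/[-]
after 3 — deliver 0→4: ·
after 4 — deliver 4→1: n1:foll/t1/[-]
after 5 — deliver 1→4: n4:lead/t1/[-]
after 6 — deliver 4→2: n2:foll/t1/[-]
after 7 — deliver 2→4: ·
after 8 — deliver 4→3: n3:foll/t1/[-]
after 9 — deliver 3→4: ·
after 10 — propose(4,'p'): n4:lead/t1/[p]
after 11 — deliver 4→3: n3:foll/t1/[p]
after 12 — deliver 3→4: ·
after 13 — timeout(4): n4:cand/t2/[p]
after 14 — deliver 4→3: n3:foll/t2/[p]
after 15 — deliver 3→4: ·
after 16 — deliver 4→0: n0:foll/t1/[p]
after 17 — deliver 0→4: ·
after 18 — deliver 3→4: ·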